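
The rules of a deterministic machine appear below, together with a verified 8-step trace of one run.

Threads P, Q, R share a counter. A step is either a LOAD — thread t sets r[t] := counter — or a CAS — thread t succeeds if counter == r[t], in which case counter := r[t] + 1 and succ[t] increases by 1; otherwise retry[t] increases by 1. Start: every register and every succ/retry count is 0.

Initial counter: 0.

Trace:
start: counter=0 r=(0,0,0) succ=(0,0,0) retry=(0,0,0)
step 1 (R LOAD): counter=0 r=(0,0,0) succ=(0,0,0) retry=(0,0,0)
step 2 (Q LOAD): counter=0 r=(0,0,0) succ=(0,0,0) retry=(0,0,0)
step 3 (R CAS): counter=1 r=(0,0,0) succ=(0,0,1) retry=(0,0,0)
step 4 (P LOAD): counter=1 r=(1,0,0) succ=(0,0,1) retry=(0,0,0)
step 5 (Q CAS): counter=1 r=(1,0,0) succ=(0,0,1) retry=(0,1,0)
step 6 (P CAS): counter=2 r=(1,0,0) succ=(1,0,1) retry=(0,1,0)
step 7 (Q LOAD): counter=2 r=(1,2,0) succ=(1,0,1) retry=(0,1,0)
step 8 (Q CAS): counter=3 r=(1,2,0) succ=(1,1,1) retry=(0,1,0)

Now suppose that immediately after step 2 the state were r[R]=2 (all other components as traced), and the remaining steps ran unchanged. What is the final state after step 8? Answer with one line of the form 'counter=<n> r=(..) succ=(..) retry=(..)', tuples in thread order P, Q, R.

state after step 2 := counter=0 r=(0,0,2) succ=(0,0,0) retry=(0,0,0)
step 3 (R CAS): counter=0 r=(0,0,2) succ=(0,0,0) retry=(0,0,1)
step 4 (P LOAD): counter=0 r=(0,0,2) succ=(0,0,0) retry=(0,0,1)
step 5 (Q CAS): counter=1 r=(0,0,2) succ=(0,1,0) retry=(0,0,1)
step 6 (P CAS): counter=1 r=(0,0,2) succ=(0,1,0) retry=(1,0,1)
step 7 (Q LOAD): counter=1 r=(0,1,2) succ=(0,1,0) retry=(1,0,1)
step 8 (Q CAS): counter=2 r=(0,1,2) succ=(0,2,0) retry=(1,0,1)

counter=2 r=(0,1,2) succ=(0,2,0) retry=(1,0,1)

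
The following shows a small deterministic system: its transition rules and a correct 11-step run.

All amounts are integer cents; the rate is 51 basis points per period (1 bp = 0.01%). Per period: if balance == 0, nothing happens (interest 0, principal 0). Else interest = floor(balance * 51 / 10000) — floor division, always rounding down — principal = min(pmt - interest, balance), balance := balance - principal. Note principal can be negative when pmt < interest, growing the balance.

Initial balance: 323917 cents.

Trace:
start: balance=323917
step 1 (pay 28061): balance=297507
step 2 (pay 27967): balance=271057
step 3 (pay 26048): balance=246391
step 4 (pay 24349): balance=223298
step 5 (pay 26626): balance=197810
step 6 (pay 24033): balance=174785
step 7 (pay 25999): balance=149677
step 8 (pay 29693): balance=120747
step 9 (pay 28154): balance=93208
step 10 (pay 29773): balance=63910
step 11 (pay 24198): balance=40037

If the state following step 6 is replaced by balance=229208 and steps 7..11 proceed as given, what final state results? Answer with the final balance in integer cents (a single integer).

state after step 6 := balance=229208
step 7 (pay 25999): balance=204377
step 8 (pay 29693): balance=175726
step 9 (pay 28154): balance=148468
step 10 (pay 29773): balance=119452
step 11 (pay 24198): balance=95863

95863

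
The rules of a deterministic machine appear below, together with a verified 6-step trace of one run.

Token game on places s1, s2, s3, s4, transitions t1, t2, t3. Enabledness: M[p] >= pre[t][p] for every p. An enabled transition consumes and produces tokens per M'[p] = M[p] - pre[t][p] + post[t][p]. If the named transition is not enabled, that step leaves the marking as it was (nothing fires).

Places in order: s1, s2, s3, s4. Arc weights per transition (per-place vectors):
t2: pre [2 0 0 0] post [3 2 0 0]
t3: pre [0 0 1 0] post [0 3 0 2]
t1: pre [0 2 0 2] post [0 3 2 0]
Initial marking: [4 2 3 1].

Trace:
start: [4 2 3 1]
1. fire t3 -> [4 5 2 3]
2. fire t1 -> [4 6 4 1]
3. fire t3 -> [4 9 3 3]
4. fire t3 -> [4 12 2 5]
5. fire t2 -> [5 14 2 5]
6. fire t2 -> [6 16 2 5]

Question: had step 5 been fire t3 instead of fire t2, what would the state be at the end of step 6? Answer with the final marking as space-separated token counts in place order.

5 17 1 7

(re-executing from step 5 with the substitution; state before step 5: [4 12 2 5])
5. fire t3 -> [4 15 1 7]
6. fire t2 -> [5 17 1 7]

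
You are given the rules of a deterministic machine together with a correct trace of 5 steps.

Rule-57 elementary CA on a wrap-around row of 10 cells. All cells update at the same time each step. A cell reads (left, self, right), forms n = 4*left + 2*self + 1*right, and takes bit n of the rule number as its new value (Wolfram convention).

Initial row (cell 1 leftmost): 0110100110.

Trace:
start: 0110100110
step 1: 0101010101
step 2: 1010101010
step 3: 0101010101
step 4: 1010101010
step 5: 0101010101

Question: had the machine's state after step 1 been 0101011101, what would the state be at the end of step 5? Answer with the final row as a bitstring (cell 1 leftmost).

0110101010

state after step 1 := 0101011101
step 2: 1010110010
step 3: 0101101001
step 4: 1011010100
step 5: 0110101010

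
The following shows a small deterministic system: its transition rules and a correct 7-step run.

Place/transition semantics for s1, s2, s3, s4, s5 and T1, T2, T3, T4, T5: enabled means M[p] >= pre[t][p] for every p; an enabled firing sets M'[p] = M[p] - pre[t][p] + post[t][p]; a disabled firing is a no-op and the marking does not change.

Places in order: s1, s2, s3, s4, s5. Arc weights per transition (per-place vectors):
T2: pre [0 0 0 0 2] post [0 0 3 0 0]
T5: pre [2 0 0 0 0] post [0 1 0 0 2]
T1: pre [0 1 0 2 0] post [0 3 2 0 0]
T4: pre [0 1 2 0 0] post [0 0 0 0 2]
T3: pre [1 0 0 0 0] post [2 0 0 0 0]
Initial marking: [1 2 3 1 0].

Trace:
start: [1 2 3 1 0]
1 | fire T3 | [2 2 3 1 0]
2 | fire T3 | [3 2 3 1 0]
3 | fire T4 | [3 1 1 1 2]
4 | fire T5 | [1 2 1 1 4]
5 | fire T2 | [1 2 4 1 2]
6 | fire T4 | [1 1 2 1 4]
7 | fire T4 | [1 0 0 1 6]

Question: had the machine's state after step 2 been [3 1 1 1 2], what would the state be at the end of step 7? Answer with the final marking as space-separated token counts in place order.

state after step 2 := [3 1 1 1 2]
3 | fire T4 | [3 1 1 1 2]
4 | fire T5 | [1 2 1 1 4]
5 | fire T2 | [1 2 4 1 2]
6 | fire T4 | [1 1 2 1 4]
7 | fire T4 | [1 0 0 1 6]

1 0 0 1 6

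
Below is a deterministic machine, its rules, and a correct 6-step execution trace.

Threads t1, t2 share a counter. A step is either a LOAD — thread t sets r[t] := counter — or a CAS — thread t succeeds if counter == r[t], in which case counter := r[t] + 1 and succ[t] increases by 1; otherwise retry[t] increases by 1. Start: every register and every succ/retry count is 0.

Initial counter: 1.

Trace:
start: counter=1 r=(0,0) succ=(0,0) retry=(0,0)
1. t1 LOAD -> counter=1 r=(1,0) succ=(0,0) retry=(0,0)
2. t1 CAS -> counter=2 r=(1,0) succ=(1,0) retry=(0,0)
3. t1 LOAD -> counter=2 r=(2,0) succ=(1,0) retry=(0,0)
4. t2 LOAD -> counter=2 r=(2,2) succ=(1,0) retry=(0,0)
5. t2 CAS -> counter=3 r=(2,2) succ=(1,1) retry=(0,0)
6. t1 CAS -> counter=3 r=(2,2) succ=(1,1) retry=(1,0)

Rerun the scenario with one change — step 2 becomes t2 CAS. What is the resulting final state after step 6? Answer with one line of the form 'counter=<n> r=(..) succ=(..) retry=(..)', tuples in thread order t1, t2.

(re-executing from step 2 with the substitution; state before step 2: counter=1 r=(1,0) succ=(0,0) retry=(0,0))
2. t2 CAS -> counter=1 r=(1,0) succ=(0,0) retry=(0,1)
3. t1 LOAD -> counter=1 r=(1,0) succ=(0,0) retry=(0,1)
4. t2 LOAD -> counter=1 r=(1,1) succ=(0,0) retry=(0,1)
5. t2 CAS -> counter=2 r=(1,1) succ=(0,1) retry=(0,1)
6. t1 CAS -> counter=2 r=(1,1) succ=(0,1) retry=(1,1)

counter=2 r=(1,1) succ=(0,1) retry=(1,1)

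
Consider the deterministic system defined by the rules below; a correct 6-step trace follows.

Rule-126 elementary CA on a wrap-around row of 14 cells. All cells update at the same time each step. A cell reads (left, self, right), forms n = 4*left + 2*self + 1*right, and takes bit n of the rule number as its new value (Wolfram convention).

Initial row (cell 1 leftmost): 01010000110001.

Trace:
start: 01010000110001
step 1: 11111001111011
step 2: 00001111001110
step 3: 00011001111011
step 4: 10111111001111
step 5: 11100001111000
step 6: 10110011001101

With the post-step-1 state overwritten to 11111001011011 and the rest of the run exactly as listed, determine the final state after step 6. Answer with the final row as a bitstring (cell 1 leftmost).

state after step 1 := 11111001011011
step 2: 00001111111110
step 3: 00011000000011
step 4: 10111100000111
step 5: 11100110001100
step 6: 10111111011111

10111111011111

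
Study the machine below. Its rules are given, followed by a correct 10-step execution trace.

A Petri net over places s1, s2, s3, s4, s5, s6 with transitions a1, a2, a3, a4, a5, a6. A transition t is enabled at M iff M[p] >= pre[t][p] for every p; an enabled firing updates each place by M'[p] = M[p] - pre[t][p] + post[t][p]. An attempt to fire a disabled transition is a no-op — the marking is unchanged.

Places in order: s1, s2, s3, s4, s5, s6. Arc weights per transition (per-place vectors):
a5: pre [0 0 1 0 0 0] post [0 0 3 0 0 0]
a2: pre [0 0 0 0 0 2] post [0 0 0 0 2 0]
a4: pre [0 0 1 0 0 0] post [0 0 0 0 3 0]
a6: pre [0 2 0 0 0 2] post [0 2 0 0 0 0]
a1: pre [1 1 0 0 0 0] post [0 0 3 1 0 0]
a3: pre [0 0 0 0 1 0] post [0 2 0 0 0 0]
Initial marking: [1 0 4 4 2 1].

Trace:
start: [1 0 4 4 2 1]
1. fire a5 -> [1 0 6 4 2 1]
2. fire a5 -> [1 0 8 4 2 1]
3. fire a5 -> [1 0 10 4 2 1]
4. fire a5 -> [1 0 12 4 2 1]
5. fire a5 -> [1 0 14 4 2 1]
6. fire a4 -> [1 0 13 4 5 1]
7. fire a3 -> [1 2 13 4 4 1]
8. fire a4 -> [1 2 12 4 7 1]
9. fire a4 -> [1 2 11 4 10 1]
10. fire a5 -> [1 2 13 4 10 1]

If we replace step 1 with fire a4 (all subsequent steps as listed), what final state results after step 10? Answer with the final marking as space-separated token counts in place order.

1 2 10 4 13 1

(re-executing from step 1 with the substitution; state before step 1: [1 0 4 4 2 1])
1. fire a4 -> [1 0 3 4 5 1]
2. fire a5 -> [1 0 5 4 5 1]
3. fire a5 -> [1 0 7 4 5 1]
4. fire a5 -> [1 0 9 4 5 1]
5. fire a5 -> [1 0 11 4 5 1]
6. fire a4 -> [1 0 10 4 8 1]
7. fire a3 -> [1 2 10 4 7 1]
8. fire a4 -> [1 2 9 4 10 1]
9. fire a4 -> [1 2 8 4 13 1]
10. fire a5 -> [1 2 10 4 13 1]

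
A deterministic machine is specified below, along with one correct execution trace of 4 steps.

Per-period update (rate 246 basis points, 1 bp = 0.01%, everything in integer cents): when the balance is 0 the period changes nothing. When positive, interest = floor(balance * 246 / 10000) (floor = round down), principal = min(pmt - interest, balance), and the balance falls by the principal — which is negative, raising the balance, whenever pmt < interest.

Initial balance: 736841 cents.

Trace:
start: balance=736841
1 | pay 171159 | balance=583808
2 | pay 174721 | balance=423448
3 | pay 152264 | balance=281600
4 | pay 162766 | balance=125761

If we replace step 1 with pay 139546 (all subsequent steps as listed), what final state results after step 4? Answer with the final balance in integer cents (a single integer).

(re-executing from step 1 with the substitution; state before step 1: balance=736841)
1 | pay 139546 | balance=615421
2 | pay 174721 | balance=455839
3 | pay 152264 | balance=314788
4 | pay 162766 | balance=159765

159765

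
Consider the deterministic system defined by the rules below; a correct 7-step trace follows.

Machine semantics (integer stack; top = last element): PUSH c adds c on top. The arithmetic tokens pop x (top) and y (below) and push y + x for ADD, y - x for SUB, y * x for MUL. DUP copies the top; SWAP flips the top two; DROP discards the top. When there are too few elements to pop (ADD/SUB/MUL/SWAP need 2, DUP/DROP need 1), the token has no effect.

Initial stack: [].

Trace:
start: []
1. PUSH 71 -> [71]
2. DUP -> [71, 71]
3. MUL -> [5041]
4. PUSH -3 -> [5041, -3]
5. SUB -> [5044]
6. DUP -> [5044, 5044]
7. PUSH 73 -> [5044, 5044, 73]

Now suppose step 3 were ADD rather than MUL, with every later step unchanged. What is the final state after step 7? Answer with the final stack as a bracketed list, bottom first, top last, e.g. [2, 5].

(re-executing from step 3 with the substitution; state before step 3: [71, 71])
3. ADD -> [142]
4. PUSH -3 -> [142, -3]
5. SUB -> [145]
6. DUP -> [145, 145]
7. PUSH 73 -> [145, 145, 73]

[145, 145, 73]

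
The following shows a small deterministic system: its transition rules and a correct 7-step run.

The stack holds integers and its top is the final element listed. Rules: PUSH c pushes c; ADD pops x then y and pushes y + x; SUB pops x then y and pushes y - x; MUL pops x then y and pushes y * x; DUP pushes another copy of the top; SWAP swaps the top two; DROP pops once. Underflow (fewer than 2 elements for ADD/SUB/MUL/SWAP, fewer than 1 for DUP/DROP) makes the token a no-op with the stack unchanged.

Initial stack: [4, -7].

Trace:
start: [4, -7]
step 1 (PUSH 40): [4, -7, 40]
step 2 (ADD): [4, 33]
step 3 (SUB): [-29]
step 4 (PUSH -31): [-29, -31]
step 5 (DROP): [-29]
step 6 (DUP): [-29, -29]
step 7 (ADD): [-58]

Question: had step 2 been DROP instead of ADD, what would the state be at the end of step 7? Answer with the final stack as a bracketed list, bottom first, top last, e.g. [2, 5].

[22]

(re-executing from step 2 with the substitution; state before step 2: [4, -7, 40])
step 2 (DROP): [4, -7]
step 3 (SUB): [11]
step 4 (PUSH -31): [11, -31]
step 5 (DROP): [11]
step 6 (DUP): [11, 11]
step 7 (ADD): [22]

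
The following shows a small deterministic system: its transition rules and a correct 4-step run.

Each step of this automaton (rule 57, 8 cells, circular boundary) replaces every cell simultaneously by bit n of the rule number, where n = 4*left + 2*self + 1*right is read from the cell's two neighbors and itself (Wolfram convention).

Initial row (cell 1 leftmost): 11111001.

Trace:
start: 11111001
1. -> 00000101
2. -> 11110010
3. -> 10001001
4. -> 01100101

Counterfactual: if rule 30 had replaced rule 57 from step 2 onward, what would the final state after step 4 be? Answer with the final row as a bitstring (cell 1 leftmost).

(re-executing steps 2..4 under rule 30; state before step 2: 00000101)
2. -> 10001101
3. -> 01011001
4. -> 01010111

01010111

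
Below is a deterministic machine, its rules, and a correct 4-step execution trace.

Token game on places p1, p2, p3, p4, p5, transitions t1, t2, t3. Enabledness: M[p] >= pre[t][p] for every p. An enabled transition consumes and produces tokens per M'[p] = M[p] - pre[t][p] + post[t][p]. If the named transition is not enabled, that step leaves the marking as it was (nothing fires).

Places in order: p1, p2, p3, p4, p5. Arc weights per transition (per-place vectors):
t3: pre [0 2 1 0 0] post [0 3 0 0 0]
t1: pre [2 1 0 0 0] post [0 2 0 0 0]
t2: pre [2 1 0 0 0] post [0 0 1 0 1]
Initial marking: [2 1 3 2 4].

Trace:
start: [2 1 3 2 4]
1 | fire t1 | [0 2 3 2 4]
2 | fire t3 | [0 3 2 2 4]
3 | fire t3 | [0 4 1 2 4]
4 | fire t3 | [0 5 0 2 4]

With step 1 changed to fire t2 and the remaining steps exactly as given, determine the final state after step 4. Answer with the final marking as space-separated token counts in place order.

0 0 4 2 5

(re-executing from step 1 with the substitution; state before step 1: [2 1 3 2 4])
1 | fire t2 | [0 0 4 2 5]
2 | fire t3 | [0 0 4 2 5]
3 | fire t3 | [0 0 4 2 5]
4 | fire t3 | [0 0 4 2 5]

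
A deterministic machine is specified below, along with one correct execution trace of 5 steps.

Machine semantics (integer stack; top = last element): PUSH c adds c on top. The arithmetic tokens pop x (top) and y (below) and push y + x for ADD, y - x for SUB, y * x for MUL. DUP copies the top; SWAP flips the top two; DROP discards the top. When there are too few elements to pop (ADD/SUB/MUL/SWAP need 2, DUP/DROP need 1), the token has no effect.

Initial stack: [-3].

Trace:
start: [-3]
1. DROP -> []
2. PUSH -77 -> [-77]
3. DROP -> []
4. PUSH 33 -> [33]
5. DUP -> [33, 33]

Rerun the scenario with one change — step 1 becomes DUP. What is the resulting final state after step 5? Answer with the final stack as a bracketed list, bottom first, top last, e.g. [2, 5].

[-3, -3, 33, 33]

(re-executing from step 1 with the substitution; state before step 1: [-3])
1. DUP -> [-3, -3]
2. PUSH -77 -> [-3, -3, -77]
3. DROP -> [-3, -3]
4. PUSH 33 -> [-3, -3, 33]
5. DUP -> [-3, -3, 33, 33]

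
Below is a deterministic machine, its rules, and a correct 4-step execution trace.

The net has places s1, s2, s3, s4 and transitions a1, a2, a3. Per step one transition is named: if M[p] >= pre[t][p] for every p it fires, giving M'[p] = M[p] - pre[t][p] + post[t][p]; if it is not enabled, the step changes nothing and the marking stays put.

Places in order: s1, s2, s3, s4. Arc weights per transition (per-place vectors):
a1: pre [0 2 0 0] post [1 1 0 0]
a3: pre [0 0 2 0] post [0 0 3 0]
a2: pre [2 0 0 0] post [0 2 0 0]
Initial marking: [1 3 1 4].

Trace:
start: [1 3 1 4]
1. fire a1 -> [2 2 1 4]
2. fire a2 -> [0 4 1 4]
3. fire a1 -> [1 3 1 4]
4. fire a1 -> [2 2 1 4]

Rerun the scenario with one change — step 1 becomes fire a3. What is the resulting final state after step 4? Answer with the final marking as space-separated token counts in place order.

3 1 1 4

(re-executing from step 1 with the substitution; state before step 1: [1 3 1 4])
1. fire a3 -> [1 3 1 4]
2. fire a2 -> [1 3 1 4]
3. fire a1 -> [2 2 1 4]
4. fire a1 -> [3 1 1 4]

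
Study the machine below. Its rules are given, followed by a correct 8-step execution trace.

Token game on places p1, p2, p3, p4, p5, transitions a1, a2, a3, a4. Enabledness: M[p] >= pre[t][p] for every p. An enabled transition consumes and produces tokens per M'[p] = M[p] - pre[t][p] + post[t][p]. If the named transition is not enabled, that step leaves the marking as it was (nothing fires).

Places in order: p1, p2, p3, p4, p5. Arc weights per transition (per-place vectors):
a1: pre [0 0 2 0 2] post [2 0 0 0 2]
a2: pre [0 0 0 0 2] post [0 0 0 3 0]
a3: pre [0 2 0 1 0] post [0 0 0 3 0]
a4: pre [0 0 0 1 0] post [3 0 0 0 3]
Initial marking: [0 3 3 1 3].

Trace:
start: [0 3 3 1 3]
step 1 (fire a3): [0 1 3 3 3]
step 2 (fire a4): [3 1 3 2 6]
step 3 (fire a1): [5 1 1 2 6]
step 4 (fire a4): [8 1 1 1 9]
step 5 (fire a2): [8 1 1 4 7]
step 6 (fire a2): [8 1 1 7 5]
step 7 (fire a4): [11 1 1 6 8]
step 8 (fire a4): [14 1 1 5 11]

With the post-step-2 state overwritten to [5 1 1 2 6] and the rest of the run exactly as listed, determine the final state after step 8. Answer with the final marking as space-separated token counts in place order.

state after step 2 := [5 1 1 2 6]
step 3 (fire a1): [5 1 1 2 6]
step 4 (fire a4): [8 1 1 1 9]
step 5 (fire a2): [8 1 1 4 7]
step 6 (fire a2): [8 1 1 7 5]
step 7 (fire a4): [11 1 1 6 8]
step 8 (fire a4): [14 1 1 5 11]

14 1 1 5 11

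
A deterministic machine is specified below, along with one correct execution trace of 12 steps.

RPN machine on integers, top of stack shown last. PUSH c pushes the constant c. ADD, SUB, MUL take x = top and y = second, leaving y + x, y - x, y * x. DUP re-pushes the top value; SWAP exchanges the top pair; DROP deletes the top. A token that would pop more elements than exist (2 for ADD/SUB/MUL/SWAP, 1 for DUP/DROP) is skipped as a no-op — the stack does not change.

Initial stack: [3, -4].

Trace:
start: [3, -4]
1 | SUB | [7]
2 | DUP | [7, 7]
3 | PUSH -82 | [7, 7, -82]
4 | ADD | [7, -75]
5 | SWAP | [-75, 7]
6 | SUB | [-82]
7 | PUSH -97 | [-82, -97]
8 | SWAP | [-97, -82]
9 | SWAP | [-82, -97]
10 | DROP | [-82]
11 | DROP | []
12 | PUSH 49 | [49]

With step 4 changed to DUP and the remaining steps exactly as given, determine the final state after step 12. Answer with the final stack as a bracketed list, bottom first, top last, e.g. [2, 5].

[7, 7, 49]

(re-executing from step 4 with the substitution; state before step 4: [7, 7, -82])
4 | DUP | [7, 7, -82, -82]
5 | SWAP | [7, 7, -82, -82]
6 | SUB | [7, 7, 0]
7 | PUSH -97 | [7, 7, 0, -97]
8 | SWAP | [7, 7, -97, 0]
9 | SWAP | [7, 7, 0, -97]
10 | DROP | [7, 7, 0]
11 | DROP | [7, 7]
12 | PUSH 49 | [7, 7, 49]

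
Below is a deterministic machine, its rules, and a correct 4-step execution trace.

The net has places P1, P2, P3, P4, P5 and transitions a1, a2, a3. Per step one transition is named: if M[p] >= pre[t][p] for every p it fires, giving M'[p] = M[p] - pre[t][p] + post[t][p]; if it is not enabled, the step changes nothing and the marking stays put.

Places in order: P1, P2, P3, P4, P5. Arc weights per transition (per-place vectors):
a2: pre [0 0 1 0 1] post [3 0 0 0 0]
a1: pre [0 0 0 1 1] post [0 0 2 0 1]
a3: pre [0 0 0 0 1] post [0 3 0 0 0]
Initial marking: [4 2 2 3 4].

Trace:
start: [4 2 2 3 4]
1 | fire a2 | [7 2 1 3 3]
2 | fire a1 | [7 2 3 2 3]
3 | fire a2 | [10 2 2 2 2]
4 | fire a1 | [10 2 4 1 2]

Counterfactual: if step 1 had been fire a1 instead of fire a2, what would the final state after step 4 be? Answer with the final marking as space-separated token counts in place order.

(re-executing from step 1 with the substitution; state before step 1: [4 2 2 3 4])
1 | fire a1 | [4 2 4 2 4]
2 | fire a1 | [4 2 6 1 4]
3 | fire a2 | [7 2 5 1 3]
4 | fire a1 | [7 2 7 0 3]

7 2 7 0 3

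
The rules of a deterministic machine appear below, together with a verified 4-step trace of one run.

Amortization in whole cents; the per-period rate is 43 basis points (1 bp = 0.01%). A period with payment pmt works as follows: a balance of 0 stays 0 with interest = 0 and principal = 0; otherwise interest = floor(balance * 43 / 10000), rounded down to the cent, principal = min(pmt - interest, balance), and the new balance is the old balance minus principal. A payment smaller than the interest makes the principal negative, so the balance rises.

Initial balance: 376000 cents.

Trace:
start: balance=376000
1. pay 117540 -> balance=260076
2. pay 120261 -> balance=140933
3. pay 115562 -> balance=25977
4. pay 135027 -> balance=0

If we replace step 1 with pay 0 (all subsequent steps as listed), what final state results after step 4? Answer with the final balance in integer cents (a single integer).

(re-executing from step 1 with the substitution; state before step 1: balance=376000)
1. pay 0 -> balance=377616
2. pay 120261 -> balance=258978
3. pay 115562 -> balance=144529
4. pay 135027 -> balance=10123

10123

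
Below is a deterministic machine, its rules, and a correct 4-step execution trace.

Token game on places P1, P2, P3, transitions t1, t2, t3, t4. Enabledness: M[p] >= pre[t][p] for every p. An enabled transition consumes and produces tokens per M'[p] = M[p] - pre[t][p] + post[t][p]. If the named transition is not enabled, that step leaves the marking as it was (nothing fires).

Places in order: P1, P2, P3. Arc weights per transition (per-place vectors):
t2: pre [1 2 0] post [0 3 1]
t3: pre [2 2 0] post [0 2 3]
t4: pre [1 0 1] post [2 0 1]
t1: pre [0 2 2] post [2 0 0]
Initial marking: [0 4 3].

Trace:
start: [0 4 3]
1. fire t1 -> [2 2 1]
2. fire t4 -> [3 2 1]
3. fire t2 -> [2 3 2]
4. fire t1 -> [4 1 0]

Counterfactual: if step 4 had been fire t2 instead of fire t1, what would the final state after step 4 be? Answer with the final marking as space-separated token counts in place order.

1 4 3

(re-executing from step 4 with the substitution; state before step 4: [2 3 2])
4. fire t2 -> [1 4 3]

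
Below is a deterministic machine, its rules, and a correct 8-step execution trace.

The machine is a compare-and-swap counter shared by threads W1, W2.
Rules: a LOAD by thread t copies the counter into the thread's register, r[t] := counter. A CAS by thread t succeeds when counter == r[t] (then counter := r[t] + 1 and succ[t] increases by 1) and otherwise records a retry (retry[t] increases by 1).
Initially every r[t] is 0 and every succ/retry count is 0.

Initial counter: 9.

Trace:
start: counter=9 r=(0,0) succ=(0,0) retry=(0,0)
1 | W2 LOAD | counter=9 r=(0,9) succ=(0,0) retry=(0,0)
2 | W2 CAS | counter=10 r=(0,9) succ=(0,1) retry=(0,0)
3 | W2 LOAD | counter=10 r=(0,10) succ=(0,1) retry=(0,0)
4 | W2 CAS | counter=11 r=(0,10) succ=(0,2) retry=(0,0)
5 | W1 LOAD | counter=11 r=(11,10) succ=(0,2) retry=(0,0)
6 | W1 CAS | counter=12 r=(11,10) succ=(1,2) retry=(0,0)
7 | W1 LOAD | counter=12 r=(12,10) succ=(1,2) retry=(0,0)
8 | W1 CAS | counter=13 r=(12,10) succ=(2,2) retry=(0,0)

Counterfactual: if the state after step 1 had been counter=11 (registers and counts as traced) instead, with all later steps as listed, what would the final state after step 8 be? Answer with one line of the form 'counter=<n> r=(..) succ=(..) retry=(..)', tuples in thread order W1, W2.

counter=14 r=(13,11) succ=(2,1) retry=(0,1)

state after step 1 := counter=11 r=(0,9) succ=(0,0) retry=(0,0)
2 | W2 CAS | counter=11 r=(0,9) succ=(0,0) retry=(0,1)
3 | W2 LOAD | counter=11 r=(0,11) succ=(0,0) retry=(0,1)
4 | W2 CAS | counter=12 r=(0,11) succ=(0,1) retry=(0,1)
5 | W1 LOAD | counter=12 r=(12,11) succ=(0,1) retry=(0,1)
6 | W1 CAS | counter=13 r=(12,11) succ=(1,1) retry=(0,1)
7 | W1 LOAD | counter=13 r=(13,11) succ=(1,1) retry=(0,1)
8 | W1 CAS | counter=14 r=(13,11) succ=(2,1) retry=(0,1)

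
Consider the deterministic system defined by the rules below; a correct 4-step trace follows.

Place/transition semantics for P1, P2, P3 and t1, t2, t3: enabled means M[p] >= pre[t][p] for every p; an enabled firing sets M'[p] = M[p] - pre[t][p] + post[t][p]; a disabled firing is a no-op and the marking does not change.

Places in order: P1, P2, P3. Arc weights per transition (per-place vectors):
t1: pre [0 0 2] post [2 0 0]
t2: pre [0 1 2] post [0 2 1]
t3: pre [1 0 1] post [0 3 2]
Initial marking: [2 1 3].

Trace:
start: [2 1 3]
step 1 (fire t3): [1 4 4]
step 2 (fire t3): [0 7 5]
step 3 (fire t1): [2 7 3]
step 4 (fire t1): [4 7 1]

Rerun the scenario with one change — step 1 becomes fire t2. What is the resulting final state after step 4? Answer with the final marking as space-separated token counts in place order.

(re-executing from step 1 with the substitution; state before step 1: [2 1 3])
step 1 (fire t2): [2 2 2]
step 2 (fire t3): [1 5 3]
step 3 (fire t1): [3 5 1]
step 4 (fire t1): [3 5 1]

3 5 1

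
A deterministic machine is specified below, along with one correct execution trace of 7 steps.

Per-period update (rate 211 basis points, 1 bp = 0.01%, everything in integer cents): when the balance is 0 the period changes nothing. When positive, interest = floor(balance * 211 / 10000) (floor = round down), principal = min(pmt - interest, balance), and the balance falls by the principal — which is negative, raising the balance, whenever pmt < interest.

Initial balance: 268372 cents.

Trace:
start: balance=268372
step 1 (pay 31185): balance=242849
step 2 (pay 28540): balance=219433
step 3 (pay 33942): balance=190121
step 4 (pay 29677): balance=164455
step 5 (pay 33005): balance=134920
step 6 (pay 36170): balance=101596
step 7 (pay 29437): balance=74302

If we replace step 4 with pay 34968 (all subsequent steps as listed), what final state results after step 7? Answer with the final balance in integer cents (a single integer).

68669

(re-executing from step 4 with the substitution; state before step 4: balance=190121)
step 4 (pay 34968): balance=159164
step 5 (pay 33005): balance=129517
step 6 (pay 36170): balance=96079
step 7 (pay 29437): balance=68669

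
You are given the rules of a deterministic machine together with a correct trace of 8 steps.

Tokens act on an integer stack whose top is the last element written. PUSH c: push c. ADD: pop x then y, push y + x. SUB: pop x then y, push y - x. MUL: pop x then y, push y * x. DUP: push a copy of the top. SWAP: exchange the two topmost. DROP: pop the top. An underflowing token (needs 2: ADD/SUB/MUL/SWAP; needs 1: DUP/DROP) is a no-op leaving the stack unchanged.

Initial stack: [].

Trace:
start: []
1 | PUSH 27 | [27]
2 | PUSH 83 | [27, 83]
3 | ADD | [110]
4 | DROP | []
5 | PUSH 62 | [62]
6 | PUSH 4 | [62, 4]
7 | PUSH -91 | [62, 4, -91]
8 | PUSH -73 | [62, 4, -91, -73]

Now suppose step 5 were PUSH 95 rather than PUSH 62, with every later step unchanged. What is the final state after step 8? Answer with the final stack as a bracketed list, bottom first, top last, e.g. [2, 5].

[95, 4, -91, -73]

(re-executing from step 5 with the substitution; state before step 5: [])
5 | PUSH 95 | [95]
6 | PUSH 4 | [95, 4]
7 | PUSH -91 | [95, 4, -91]
8 | PUSH -73 | [95, 4, -91, -73]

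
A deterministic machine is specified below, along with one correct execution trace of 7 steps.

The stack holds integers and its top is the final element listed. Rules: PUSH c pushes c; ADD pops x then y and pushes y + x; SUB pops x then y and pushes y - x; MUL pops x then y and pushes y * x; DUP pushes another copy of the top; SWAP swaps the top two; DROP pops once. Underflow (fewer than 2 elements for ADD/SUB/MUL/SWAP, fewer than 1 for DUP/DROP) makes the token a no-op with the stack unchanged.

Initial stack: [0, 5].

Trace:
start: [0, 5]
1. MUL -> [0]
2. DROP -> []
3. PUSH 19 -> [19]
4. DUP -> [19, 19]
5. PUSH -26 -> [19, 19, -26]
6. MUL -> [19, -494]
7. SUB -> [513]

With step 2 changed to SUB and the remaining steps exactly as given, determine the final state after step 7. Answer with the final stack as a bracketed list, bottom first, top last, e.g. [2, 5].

[0, 513]

(re-executing from step 2 with the substitution; state before step 2: [0])
2. SUB -> [0]
3. PUSH 19 -> [0, 19]
4. DUP -> [0, 19, 19]
5. PUSH -26 -> [0, 19, 19, -26]
6. MUL -> [0, 19, -494]
7. SUB -> [0, 513]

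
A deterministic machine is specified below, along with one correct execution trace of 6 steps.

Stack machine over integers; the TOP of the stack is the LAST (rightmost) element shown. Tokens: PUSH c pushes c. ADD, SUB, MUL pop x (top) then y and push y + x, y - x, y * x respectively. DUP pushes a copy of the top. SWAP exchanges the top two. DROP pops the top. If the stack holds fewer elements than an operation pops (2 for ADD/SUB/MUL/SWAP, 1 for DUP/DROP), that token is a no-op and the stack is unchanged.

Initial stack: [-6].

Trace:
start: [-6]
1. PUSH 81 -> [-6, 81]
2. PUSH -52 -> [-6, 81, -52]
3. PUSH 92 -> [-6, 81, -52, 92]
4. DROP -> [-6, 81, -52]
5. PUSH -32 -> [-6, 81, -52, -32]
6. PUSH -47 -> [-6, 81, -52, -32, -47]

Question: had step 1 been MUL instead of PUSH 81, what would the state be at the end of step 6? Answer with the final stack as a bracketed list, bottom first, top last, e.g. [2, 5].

(re-executing from step 1 with the substitution; state before step 1: [-6])
1. MUL -> [-6]
2. PUSH -52 -> [-6, -52]
3. PUSH 92 -> [-6, -52, 92]
4. DROP -> [-6, -52]
5. PUSH -32 -> [-6, -52, -32]
6. PUSH -47 -> [-6, -52, -32, -47]

[-6, -52, -32, -47]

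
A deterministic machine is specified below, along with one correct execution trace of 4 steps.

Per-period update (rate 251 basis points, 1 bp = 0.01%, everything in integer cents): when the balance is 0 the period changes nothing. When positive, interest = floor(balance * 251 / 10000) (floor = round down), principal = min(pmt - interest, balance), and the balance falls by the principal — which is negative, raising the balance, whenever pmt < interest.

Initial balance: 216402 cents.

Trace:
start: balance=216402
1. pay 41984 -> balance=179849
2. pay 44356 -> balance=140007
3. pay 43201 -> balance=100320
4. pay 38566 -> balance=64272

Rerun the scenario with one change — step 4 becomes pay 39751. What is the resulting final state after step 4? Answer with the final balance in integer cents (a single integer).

63087

(re-executing from step 4 with the substitution; state before step 4: balance=100320)
4. pay 39751 -> balance=63087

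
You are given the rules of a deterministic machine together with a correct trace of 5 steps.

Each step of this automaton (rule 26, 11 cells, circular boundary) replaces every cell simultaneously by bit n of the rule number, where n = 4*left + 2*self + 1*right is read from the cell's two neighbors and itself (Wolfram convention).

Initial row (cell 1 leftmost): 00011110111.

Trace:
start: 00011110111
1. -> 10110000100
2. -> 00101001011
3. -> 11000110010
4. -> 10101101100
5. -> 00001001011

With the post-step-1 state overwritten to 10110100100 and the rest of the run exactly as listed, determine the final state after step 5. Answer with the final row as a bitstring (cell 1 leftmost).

01001001011

state after step 1 := 10110100100
2. -> 00100011011
3. -> 11010110010
4. -> 10000101100
5. -> 01001001011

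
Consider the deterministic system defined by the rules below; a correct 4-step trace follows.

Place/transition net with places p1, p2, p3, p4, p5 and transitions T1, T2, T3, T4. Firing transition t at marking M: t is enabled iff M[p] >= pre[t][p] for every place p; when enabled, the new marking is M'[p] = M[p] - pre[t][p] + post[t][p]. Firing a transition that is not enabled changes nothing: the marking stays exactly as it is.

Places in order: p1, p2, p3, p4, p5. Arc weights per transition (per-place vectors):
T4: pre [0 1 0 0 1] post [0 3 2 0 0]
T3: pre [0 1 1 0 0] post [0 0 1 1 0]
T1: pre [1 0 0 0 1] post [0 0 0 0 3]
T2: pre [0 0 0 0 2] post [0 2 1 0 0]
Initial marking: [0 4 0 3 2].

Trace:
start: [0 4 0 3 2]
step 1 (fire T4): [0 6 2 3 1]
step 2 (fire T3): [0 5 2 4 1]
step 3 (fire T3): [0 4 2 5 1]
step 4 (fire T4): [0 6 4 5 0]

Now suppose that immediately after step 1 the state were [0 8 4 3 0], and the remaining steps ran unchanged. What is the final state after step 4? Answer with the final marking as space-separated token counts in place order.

0 6 4 5 0

state after step 1 := [0 8 4 3 0]
step 2 (fire T3): [0 7 4 4 0]
step 3 (fire T3): [0 6 4 5 0]
step 4 (fire T4): [0 6 4 5 0]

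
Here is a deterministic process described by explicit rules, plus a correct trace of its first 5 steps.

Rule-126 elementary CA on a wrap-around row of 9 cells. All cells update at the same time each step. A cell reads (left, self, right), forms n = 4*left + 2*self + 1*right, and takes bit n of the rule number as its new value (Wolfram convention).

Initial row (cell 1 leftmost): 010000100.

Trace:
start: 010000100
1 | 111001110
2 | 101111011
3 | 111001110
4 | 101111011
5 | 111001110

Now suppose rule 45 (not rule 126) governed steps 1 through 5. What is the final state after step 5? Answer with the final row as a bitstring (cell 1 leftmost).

(re-executing steps 1..5 under rule 45; state before step 1: 010000100)
1 | 010110101
2 | 111101111
3 | 000011000
4 | 111010011
5 | 000110010

000110010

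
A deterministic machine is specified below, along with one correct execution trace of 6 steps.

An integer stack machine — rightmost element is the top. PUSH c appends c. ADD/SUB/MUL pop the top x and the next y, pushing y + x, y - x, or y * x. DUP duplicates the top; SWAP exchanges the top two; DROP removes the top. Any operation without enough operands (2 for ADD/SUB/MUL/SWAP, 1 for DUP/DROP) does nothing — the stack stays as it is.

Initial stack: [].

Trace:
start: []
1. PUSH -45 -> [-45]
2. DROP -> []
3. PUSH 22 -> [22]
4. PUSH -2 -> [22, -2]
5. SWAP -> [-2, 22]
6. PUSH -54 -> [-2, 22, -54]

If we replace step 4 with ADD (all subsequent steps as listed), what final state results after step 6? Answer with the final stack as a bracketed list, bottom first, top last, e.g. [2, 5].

(re-executing from step 4 with the substitution; state before step 4: [22])
4. ADD -> [22]
5. SWAP -> [22]
6. PUSH -54 -> [22, -54]

[22, -54]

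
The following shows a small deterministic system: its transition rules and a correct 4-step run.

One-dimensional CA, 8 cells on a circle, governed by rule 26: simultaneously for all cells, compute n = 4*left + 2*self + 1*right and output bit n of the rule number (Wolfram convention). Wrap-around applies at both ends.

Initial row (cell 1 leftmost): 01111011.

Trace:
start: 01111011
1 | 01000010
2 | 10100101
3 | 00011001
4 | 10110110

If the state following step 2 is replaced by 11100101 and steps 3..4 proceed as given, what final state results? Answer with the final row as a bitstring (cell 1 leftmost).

10110110

state after step 2 := 11100101
3 | 00011001
4 | 10110110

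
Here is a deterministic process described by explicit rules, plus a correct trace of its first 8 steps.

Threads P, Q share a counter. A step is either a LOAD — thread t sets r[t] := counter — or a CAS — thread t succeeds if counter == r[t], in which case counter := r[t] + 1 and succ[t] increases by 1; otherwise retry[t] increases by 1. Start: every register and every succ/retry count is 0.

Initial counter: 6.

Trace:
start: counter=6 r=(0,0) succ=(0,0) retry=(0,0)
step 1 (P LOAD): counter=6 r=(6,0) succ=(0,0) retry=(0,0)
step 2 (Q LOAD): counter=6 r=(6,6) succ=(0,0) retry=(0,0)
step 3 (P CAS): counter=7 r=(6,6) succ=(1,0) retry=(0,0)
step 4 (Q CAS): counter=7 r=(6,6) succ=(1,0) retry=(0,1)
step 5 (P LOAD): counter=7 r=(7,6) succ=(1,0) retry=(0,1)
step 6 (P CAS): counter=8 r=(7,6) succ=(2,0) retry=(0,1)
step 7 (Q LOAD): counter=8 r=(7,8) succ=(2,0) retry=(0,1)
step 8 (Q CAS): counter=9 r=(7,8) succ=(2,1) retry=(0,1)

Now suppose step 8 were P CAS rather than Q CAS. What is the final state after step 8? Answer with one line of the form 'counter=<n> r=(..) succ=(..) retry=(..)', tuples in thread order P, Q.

(re-executing from step 8 with the substitution; state before step 8: counter=8 r=(7,8) succ=(2,0) retry=(0,1))
step 8 (P CAS): counter=8 r=(7,8) succ=(2,0) retry=(1,1)

counter=8 r=(7,8) succ=(2,0) retry=(1,1)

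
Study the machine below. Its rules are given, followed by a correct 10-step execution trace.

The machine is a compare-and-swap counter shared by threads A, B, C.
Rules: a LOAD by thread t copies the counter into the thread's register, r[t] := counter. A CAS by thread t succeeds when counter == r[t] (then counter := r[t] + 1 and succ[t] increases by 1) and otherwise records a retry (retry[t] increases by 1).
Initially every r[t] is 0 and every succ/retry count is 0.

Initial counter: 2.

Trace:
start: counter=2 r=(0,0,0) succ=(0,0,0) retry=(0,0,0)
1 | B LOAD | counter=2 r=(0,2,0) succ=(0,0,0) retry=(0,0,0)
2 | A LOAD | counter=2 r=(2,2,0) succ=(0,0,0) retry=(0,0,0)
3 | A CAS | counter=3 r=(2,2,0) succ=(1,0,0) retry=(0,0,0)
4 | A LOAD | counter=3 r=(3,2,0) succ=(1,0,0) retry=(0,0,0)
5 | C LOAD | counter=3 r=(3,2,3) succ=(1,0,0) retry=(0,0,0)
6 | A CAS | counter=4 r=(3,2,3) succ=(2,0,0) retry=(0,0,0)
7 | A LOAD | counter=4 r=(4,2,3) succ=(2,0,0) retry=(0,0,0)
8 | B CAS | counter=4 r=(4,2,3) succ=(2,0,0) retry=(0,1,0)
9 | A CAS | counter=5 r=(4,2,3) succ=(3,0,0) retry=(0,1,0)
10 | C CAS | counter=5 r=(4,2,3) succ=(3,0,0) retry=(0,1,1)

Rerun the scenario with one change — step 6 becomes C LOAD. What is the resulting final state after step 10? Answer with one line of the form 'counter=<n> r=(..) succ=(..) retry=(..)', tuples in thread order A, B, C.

(re-executing from step 6 with the substitution; state before step 6: counter=3 r=(3,2,3) succ=(1,0,0) retry=(0,0,0))
6 | C LOAD | counter=3 r=(3,2,3) succ=(1,0,0) retry=(0,0,0)
7 | A LOAD | counter=3 r=(3,2,3) succ=(1,0,0) retry=(0,0,0)
8 | B CAS | counter=3 r=(3,2,3) succ=(1,0,0) retry=(0,1,0)
9 | A CAS | counter=4 r=(3,2,3) succ=(2,0,0) retry=(0,1,0)
10 | C CAS | counter=4 r=(3,2,3) succ=(2,0,0) retry=(0,1,1)

counter=4 r=(3,2,3) succ=(2,0,0) retry=(0,1,1)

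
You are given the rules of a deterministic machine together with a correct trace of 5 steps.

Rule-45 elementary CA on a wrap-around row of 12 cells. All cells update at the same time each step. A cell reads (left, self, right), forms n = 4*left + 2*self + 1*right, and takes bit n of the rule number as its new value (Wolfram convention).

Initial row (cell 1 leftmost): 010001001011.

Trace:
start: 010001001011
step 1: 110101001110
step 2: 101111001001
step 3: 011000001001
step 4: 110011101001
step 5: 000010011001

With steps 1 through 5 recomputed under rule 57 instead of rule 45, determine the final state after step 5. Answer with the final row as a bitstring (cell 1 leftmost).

010101010011

(re-executing steps 1..5 under rule 57; state before step 1: 010001001011)
step 1: 101100100110
step 2: 011010010101
step 3: 110101001010
step 4: 101010100101
step 5: 010101010011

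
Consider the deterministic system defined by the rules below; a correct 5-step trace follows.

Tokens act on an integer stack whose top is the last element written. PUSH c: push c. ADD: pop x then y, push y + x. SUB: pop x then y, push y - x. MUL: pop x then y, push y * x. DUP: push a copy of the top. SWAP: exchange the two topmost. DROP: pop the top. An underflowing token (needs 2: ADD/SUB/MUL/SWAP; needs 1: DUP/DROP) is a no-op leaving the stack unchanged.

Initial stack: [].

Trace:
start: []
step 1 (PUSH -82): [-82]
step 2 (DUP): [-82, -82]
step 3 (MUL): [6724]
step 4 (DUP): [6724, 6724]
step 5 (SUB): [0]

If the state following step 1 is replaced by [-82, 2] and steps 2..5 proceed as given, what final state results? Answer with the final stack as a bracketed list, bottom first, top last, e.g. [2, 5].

state after step 1 := [-82, 2]
step 2 (DUP): [-82, 2, 2]
step 3 (MUL): [-82, 4]
step 4 (DUP): [-82, 4, 4]
step 5 (SUB): [-82, 0]

[-82, 0]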